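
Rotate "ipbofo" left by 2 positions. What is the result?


Input: "ipbofo", rotate left by 2
First 2 characters: "ip"
Remaining characters: "bofo"
Concatenate remaining + first: "bofo" + "ip" = "bofoip"

bofoip


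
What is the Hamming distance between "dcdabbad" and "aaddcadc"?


Comparing "dcdabbad" and "aaddcadc" position by position:
  Position 0: 'd' vs 'a' => differ
  Position 1: 'c' vs 'a' => differ
  Position 2: 'd' vs 'd' => same
  Position 3: 'a' vs 'd' => differ
  Position 4: 'b' vs 'c' => differ
  Position 5: 'b' vs 'a' => differ
  Position 6: 'a' vs 'd' => differ
  Position 7: 'd' vs 'c' => differ
Total differences (Hamming distance): 7

7


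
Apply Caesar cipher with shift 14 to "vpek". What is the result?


Caesar cipher: shift "vpek" by 14
  'v' (pos 21) + 14 = pos 9 = 'j'
  'p' (pos 15) + 14 = pos 3 = 'd'
  'e' (pos 4) + 14 = pos 18 = 's'
  'k' (pos 10) + 14 = pos 24 = 'y'
Result: jdsy

jdsy


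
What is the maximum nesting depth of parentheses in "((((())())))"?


Input: "((((())())))"
Tracking depth:
  Position 0 '(': depth becomes 1
  Position 1 '(': depth becomes 2
  Position 2 '(': depth becomes 3
  Position 3 '(': depth becomes 4
  Position 4 '(': depth becomes 5
  Position 5 ')': depth becomes 4
  Position 6 ')': depth becomes 3
  Position 7 '(': depth becomes 4
  Position 8 ')': depth becomes 3
  Position 9 ')': depth becomes 2
  Position 10 ')': depth becomes 1
  Position 11 ')': depth becomes 0
Maximum depth reached: 5

5


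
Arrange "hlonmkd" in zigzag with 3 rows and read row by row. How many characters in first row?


Zigzag "hlonmkd" into 3 rows:
Placing characters:
  'h' => row 0
  'l' => row 1
  'o' => row 2
  'n' => row 1
  'm' => row 0
  'k' => row 1
  'd' => row 2
Rows:
  Row 0: "hm"
  Row 1: "lnk"
  Row 2: "od"
First row length: 2

2


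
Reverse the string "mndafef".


Input: mndafef
Reading characters right to left:
  Position 6: 'f'
  Position 5: 'e'
  Position 4: 'f'
  Position 3: 'a'
  Position 2: 'd'
  Position 1: 'n'
  Position 0: 'm'
Reversed: fefadnm

fefadnm


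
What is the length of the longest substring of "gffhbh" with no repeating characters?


Input: "gffhbh"
Sliding window (track last position of each char):
  Position 0 ('g'): window [0,0] length 1 -- new best
  Position 1 ('f'): window [0,1] length 2 -- new best
  Position 2 ('f'): repeat (last at 1), move window start to 2
  Position 2 ('f'): window [2,2] length 1
  Position 3 ('h'): window [2,3] length 2
  Position 4 ('b'): window [2,4] length 3 -- new best
  Position 5 ('h'): repeat (last at 3), move window start to 4
  Position 5 ('h'): window [4,5] length 2
Longest substring with no repeats: "fhb" with length 3

3


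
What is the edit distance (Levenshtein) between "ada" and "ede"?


Computing edit distance: "ada" -> "ede"
DP table:
           e    d    e
      0    1    2    3
  a   1    1    2    3
  d   2    2    1    2
  a   3    3    2    2
Edit distance = dp[3][3] = 2

2


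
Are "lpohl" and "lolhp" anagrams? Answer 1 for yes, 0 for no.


Strings: "lpohl", "lolhp"
Sorted first:  hllop
Sorted second: hllop
Sorted forms match => anagrams

1


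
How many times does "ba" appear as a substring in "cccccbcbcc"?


Searching for "ba" in "cccccbcbcc"
Scanning each position:
  Position 0: "cc" => no
  Position 1: "cc" => no
  Position 2: "cc" => no
  Position 3: "cc" => no
  Position 4: "cb" => no
  Position 5: "bc" => no
  Position 6: "cb" => no
  Position 7: "bc" => no
  Position 8: "cc" => no
Total occurrences: 0

0


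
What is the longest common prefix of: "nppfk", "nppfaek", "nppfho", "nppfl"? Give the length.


Words: nppfk, nppfaek, nppfho, nppfl
  Position 0: all 'n' => match
  Position 1: all 'p' => match
  Position 2: all 'p' => match
  Position 3: all 'f' => match
  Position 4: ('k', 'a', 'h', 'l') => mismatch, stop
LCP = "nppf" (length 4)

4


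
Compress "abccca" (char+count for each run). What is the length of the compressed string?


Input: abccca
Runs:
  'a' x 1 => "a1"
  'b' x 1 => "b1"
  'c' x 3 => "c3"
  'a' x 1 => "a1"
Compressed: "a1b1c3a1"
Compressed length: 8

8


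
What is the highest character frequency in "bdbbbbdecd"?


Input: bdbbbbdecd
Character counts:
  'b': 5
  'c': 1
  'd': 3
  'e': 1
Maximum frequency: 5

5


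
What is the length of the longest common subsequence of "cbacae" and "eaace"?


LCS of "cbacae" and "eaace"
DP table:
           e    a    a    c    e
      0    0    0    0    0    0
  c   0    0    0    0    1    1
  b   0    0    0    0    1    1
  a   0    0    1    1    1    1
  c   0    0    1    1    2    2
  a   0    0    1    2    2    2
  e   0    1    1    2    2    3
LCS length = dp[6][5] = 3

3


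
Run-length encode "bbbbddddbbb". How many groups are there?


Input: bbbbddddbbb
Scanning for consecutive runs:
  Group 1: 'b' x 4 (positions 0-3)
  Group 2: 'd' x 4 (positions 4-7)
  Group 3: 'b' x 3 (positions 8-10)
Total groups: 3

3


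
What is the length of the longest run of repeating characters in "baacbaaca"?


Input: "baacbaaca"
Scanning for longest run:
  Position 1 ('a'): new char, reset run to 1
  Position 2 ('a'): continues run of 'a', length=2
  Position 3 ('c'): new char, reset run to 1
  Position 4 ('b'): new char, reset run to 1
  Position 5 ('a'): new char, reset run to 1
  Position 6 ('a'): continues run of 'a', length=2
  Position 7 ('c'): new char, reset run to 1
  Position 8 ('a'): new char, reset run to 1
Longest run: 'a' with length 2

2


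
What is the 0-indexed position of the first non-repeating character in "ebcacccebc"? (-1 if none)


Input: ebcacccebc
Character frequencies:
  'a': 1
  'b': 2
  'c': 5
  'e': 2
Scanning left to right for freq == 1:
  Position 0 ('e'): freq=2, skip
  Position 1 ('b'): freq=2, skip
  Position 2 ('c'): freq=5, skip
  Position 3 ('a'): unique! => answer = 3

3


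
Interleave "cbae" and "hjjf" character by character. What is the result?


Interleaving "cbae" and "hjjf":
  Position 0: 'c' from first, 'h' from second => "ch"
  Position 1: 'b' from first, 'j' from second => "bj"
  Position 2: 'a' from first, 'j' from second => "aj"
  Position 3: 'e' from first, 'f' from second => "ef"
Result: chbjajef

chbjajef


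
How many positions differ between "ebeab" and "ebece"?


Comparing "ebeab" and "ebece" position by position:
  Position 0: 'e' vs 'e' => same
  Position 1: 'b' vs 'b' => same
  Position 2: 'e' vs 'e' => same
  Position 3: 'a' vs 'c' => DIFFER
  Position 4: 'b' vs 'e' => DIFFER
Positions that differ: 2

2


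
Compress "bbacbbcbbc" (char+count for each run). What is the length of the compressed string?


Input: bbacbbcbbc
Runs:
  'b' x 2 => "b2"
  'a' x 1 => "a1"
  'c' x 1 => "c1"
  'b' x 2 => "b2"
  'c' x 1 => "c1"
  'b' x 2 => "b2"
  'c' x 1 => "c1"
Compressed: "b2a1c1b2c1b2c1"
Compressed length: 14

14


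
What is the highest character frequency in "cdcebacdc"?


Input: cdcebacdc
Character counts:
  'a': 1
  'b': 1
  'c': 4
  'd': 2
  'e': 1
Maximum frequency: 4

4


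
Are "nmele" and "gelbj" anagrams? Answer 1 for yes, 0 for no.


Strings: "nmele", "gelbj"
Sorted first:  eelmn
Sorted second: begjl
Differ at position 0: 'e' vs 'b' => not anagrams

0


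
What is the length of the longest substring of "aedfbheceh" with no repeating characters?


Input: "aedfbheceh"
Sliding window (track last position of each char):
  Position 0 ('a'): window [0,0] length 1 -- new best
  Position 1 ('e'): window [0,1] length 2 -- new best
  Position 2 ('d'): window [0,2] length 3 -- new best
  Position 3 ('f'): window [0,3] length 4 -- new best
  Position 4 ('b'): window [0,4] length 5 -- new best
  Position 5 ('h'): window [0,5] length 6 -- new best
  Position 6 ('e'): repeat (last at 1), move window start to 2
  Position 6 ('e'): window [2,6] length 5
  Position 7 ('c'): window [2,7] length 6
  Position 8 ('e'): repeat (last at 6), move window start to 7
  Position 8 ('e'): window [7,8] length 2
  Position 9 ('h'): window [7,9] length 3
Longest substring with no repeats: "aedfbh" with length 6

6


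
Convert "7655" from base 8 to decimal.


Input: "7655" in base 8
Positional expansion:
  Digit '7' (value 7) x 8^3 = 3584
  Digit '6' (value 6) x 8^2 = 384
  Digit '5' (value 5) x 8^1 = 40
  Digit '5' (value 5) x 8^0 = 5
Sum = 4013

4013


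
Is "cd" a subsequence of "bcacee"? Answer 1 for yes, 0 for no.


Check if "cd" is a subsequence of "bcacee"
Greedy scan:
  Position 0 ('b'): no match needed
  Position 1 ('c'): matches sub[0] = 'c'
  Position 2 ('a'): no match needed
  Position 3 ('c'): no match needed
  Position 4 ('e'): no match needed
  Position 5 ('e'): no match needed
Only matched 1/2 characters => not a subsequence

0


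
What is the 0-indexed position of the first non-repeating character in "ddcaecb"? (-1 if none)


Input: ddcaecb
Character frequencies:
  'a': 1
  'b': 1
  'c': 2
  'd': 2
  'e': 1
Scanning left to right for freq == 1:
  Position 0 ('d'): freq=2, skip
  Position 1 ('d'): freq=2, skip
  Position 2 ('c'): freq=2, skip
  Position 3 ('a'): unique! => answer = 3

3


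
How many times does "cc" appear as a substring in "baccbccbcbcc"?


Searching for "cc" in "baccbccbcbcc"
Scanning each position:
  Position 0: "ba" => no
  Position 1: "ac" => no
  Position 2: "cc" => MATCH
  Position 3: "cb" => no
  Position 4: "bc" => no
  Position 5: "cc" => MATCH
  Position 6: "cb" => no
  Position 7: "bc" => no
  Position 8: "cb" => no
  Position 9: "bc" => no
  Position 10: "cc" => MATCH
Total occurrences: 3

3


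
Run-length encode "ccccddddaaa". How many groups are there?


Input: ccccddddaaa
Scanning for consecutive runs:
  Group 1: 'c' x 4 (positions 0-3)
  Group 2: 'd' x 4 (positions 4-7)
  Group 3: 'a' x 3 (positions 8-10)
Total groups: 3

3


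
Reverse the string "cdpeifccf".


Input: cdpeifccf
Reading characters right to left:
  Position 8: 'f'
  Position 7: 'c'
  Position 6: 'c'
  Position 5: 'f'
  Position 4: 'i'
  Position 3: 'e'
  Position 2: 'p'
  Position 1: 'd'
  Position 0: 'c'
Reversed: fccfiepdc

fccfiepdc


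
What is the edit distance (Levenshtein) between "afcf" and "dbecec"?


Computing edit distance: "afcf" -> "dbecec"
DP table:
           d    b    e    c    e    c
      0    1    2    3    4    5    6
  a   1    1    2    3    4    5    6
  f   2    2    2    3    4    5    6
  c   3    3    3    3    3    4    5
  f   4    4    4    4    4    4    5
Edit distance = dp[4][6] = 5

5


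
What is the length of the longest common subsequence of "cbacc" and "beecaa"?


LCS of "cbacc" and "beecaa"
DP table:
           b    e    e    c    a    a
      0    0    0    0    0    0    0
  c   0    0    0    0    1    1    1
  b   0    1    1    1    1    1    1
  a   0    1    1    1    1    2    2
  c   0    1    1    1    2    2    2
  c   0    1    1    1    2    2    2
LCS length = dp[5][6] = 2

2


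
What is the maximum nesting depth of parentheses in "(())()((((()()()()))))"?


Input: "(())()((((()()()()))))"
Tracking depth:
  Position 0 '(': depth becomes 1
  Position 1 '(': depth becomes 2
  Position 2 ')': depth becomes 1
  Position 3 ')': depth becomes 0
  Position 4 '(': depth becomes 1
  Position 5 ')': depth becomes 0
  Position 6 '(': depth becomes 1
  Position 7 '(': depth becomes 2
  Position 8 '(': depth becomes 3
  Position 9 '(': depth becomes 4
  Position 10 '(': depth becomes 5
  Position 11 ')': depth becomes 4
  Position 12 '(': depth becomes 5
  Position 13 ')': depth becomes 4
  Position 14 '(': depth becomes 5
  Position 15 ')': depth becomes 4
  Position 16 '(': depth becomes 5
  Position 17 ')': depth becomes 4
  Position 18 ')': depth becomes 3
  Position 19 ')': depth becomes 2
  Position 20 ')': depth becomes 1
  Position 21 ')': depth becomes 0
Maximum depth reached: 5

5


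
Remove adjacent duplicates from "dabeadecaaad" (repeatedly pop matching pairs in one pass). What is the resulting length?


Input: dabeadecaaad
Stack-based adjacent duplicate removal:
  Read 'd': push. Stack: d
  Read 'a': push. Stack: da
  Read 'b': push. Stack: dab
  Read 'e': push. Stack: dabe
  Read 'a': push. Stack: dabea
  Read 'd': push. Stack: dabead
  Read 'e': push. Stack: dabeade
  Read 'c': push. Stack: dabeadec
  Read 'a': push. Stack: dabeadeca
  Read 'a': matches stack top 'a' => pop. Stack: dabeadec
  Read 'a': push. Stack: dabeadeca
  Read 'd': push. Stack: dabeadecad
Final stack: "dabeadecad" (length 10)

10


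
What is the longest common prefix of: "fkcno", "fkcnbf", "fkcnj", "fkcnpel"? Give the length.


Words: fkcno, fkcnbf, fkcnj, fkcnpel
  Position 0: all 'f' => match
  Position 1: all 'k' => match
  Position 2: all 'c' => match
  Position 3: all 'n' => match
  Position 4: ('o', 'b', 'j', 'p') => mismatch, stop
LCP = "fkcn" (length 4)

4


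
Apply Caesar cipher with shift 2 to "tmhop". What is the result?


Caesar cipher: shift "tmhop" by 2
  't' (pos 19) + 2 = pos 21 = 'v'
  'm' (pos 12) + 2 = pos 14 = 'o'
  'h' (pos 7) + 2 = pos 9 = 'j'
  'o' (pos 14) + 2 = pos 16 = 'q'
  'p' (pos 15) + 2 = pos 17 = 'r'
Result: vojqr

vojqr


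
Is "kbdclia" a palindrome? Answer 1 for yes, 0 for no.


Input: kbdclia
Reversed: ailcdbk
  Compare pos 0 ('k') with pos 6 ('a'): MISMATCH
  Compare pos 1 ('b') with pos 5 ('i'): MISMATCH
  Compare pos 2 ('d') with pos 4 ('l'): MISMATCH
Result: not a palindrome

0


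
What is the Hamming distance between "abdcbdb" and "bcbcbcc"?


Comparing "abdcbdb" and "bcbcbcc" position by position:
  Position 0: 'a' vs 'b' => differ
  Position 1: 'b' vs 'c' => differ
  Position 2: 'd' vs 'b' => differ
  Position 3: 'c' vs 'c' => same
  Position 4: 'b' vs 'b' => same
  Position 5: 'd' vs 'c' => differ
  Position 6: 'b' vs 'c' => differ
Total differences (Hamming distance): 5

5


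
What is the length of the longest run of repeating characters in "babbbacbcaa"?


Input: "babbbacbcaa"
Scanning for longest run:
  Position 1 ('a'): new char, reset run to 1
  Position 2 ('b'): new char, reset run to 1
  Position 3 ('b'): continues run of 'b', length=2
  Position 4 ('b'): continues run of 'b', length=3
  Position 5 ('a'): new char, reset run to 1
  Position 6 ('c'): new char, reset run to 1
  Position 7 ('b'): new char, reset run to 1
  Position 8 ('c'): new char, reset run to 1
  Position 9 ('a'): new char, reset run to 1
  Position 10 ('a'): continues run of 'a', length=2
Longest run: 'b' with length 3

3


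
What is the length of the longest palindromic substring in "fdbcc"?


Input: "fdbcc"
Checking substrings for palindromes:
  [3:5] "cc" (len 2) => palindrome
Longest palindromic substring: "cc" with length 2

2


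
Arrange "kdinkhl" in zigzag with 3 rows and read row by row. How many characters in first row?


Zigzag "kdinkhl" into 3 rows:
Placing characters:
  'k' => row 0
  'd' => row 1
  'i' => row 2
  'n' => row 1
  'k' => row 0
  'h' => row 1
  'l' => row 2
Rows:
  Row 0: "kk"
  Row 1: "dnh"
  Row 2: "il"
First row length: 2

2


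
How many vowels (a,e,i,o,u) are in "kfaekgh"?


Input: kfaekgh
Checking each character:
  'k' at position 0: consonant
  'f' at position 1: consonant
  'a' at position 2: vowel (running total: 1)
  'e' at position 3: vowel (running total: 2)
  'k' at position 4: consonant
  'g' at position 5: consonant
  'h' at position 6: consonant
Total vowels: 2

2


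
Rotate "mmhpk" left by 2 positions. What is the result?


Input: "mmhpk", rotate left by 2
First 2 characters: "mm"
Remaining characters: "hpk"
Concatenate remaining + first: "hpk" + "mm" = "hpkmm"

hpkmm


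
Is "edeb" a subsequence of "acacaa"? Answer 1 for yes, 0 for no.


Check if "edeb" is a subsequence of "acacaa"
Greedy scan:
  Position 0 ('a'): no match needed
  Position 1 ('c'): no match needed
  Position 2 ('a'): no match needed
  Position 3 ('c'): no match needed
  Position 4 ('a'): no match needed
  Position 5 ('a'): no match needed
Only matched 0/4 characters => not a subsequence

0


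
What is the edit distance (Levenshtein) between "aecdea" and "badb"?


Computing edit distance: "aecdea" -> "badb"
DP table:
           b    a    d    b
      0    1    2    3    4
  a   1    1    1    2    3
  e   2    2    2    2    3
  c   3    3    3    3    3
  d   4    4    4    3    4
  e   5    5    5    4    4
  a   6    6    5    5    5
Edit distance = dp[6][4] = 5

5


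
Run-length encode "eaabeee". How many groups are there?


Input: eaabeee
Scanning for consecutive runs:
  Group 1: 'e' x 1 (positions 0-0)
  Group 2: 'a' x 2 (positions 1-2)
  Group 3: 'b' x 1 (positions 3-3)
  Group 4: 'e' x 3 (positions 4-6)
Total groups: 4

4


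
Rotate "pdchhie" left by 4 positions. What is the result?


Input: "pdchhie", rotate left by 4
First 4 characters: "pdch"
Remaining characters: "hie"
Concatenate remaining + first: "hie" + "pdch" = "hiepdch"

hiepdch


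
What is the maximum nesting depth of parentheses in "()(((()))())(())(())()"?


Input: "()(((()))())(())(())()"
Tracking depth:
  Position 0 '(': depth becomes 1
  Position 1 ')': depth becomes 0
  Position 2 '(': depth becomes 1
  Position 3 '(': depth becomes 2
  Position 4 '(': depth becomes 3
  Position 5 '(': depth becomes 4
  Position 6 ')': depth becomes 3
  Position 7 ')': depth becomes 2
  Position 8 ')': depth becomes 1
  Position 9 '(': depth becomes 2
  Position 10 ')': depth becomes 1
  Position 11 ')': depth becomes 0
  Position 12 '(': depth becomes 1
  Position 13 '(': depth becomes 2
  Position 14 ')': depth becomes 1
  Position 15 ')': depth becomes 0
  Position 16 '(': depth becomes 1
  Position 17 '(': depth becomes 2
  Position 18 ')': depth becomes 1
  Position 19 ')': depth becomes 0
  Position 20 '(': depth becomes 1
  Position 21 ')': depth becomes 0
Maximum depth reached: 4

4


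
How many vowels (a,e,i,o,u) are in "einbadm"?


Input: einbadm
Checking each character:
  'e' at position 0: vowel (running total: 1)
  'i' at position 1: vowel (running total: 2)
  'n' at position 2: consonant
  'b' at position 3: consonant
  'a' at position 4: vowel (running total: 3)
  'd' at position 5: consonant
  'm' at position 6: consonant
Total vowels: 3

3


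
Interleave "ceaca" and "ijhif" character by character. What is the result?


Interleaving "ceaca" and "ijhif":
  Position 0: 'c' from first, 'i' from second => "ci"
  Position 1: 'e' from first, 'j' from second => "ej"
  Position 2: 'a' from first, 'h' from second => "ah"
  Position 3: 'c' from first, 'i' from second => "ci"
  Position 4: 'a' from first, 'f' from second => "af"
Result: ciejahciaf

ciejahciaf


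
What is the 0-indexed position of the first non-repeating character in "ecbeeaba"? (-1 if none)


Input: ecbeeaba
Character frequencies:
  'a': 2
  'b': 2
  'c': 1
  'e': 3
Scanning left to right for freq == 1:
  Position 0 ('e'): freq=3, skip
  Position 1 ('c'): unique! => answer = 1

1


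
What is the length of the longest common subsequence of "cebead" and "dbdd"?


LCS of "cebead" and "dbdd"
DP table:
           d    b    d    d
      0    0    0    0    0
  c   0    0    0    0    0
  e   0    0    0    0    0
  b   0    0    1    1    1
  e   0    0    1    1    1
  a   0    0    1    1    1
  d   0    1    1    2    2
LCS length = dp[6][4] = 2

2


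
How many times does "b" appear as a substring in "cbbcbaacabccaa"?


Searching for "b" in "cbbcbaacabccaa"
Scanning each position:
  Position 0: "c" => no
  Position 1: "b" => MATCH
  Position 2: "b" => MATCH
  Position 3: "c" => no
  Position 4: "b" => MATCH
  Position 5: "a" => no
  Position 6: "a" => no
  Position 7: "c" => no
  Position 8: "a" => no
  Position 9: "b" => MATCH
  Position 10: "c" => no
  Position 11: "c" => no
  Position 12: "a" => no
  Position 13: "a" => no
Total occurrences: 4

4


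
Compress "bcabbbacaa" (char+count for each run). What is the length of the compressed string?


Input: bcabbbacaa
Runs:
  'b' x 1 => "b1"
  'c' x 1 => "c1"
  'a' x 1 => "a1"
  'b' x 3 => "b3"
  'a' x 1 => "a1"
  'c' x 1 => "c1"
  'a' x 2 => "a2"
Compressed: "b1c1a1b3a1c1a2"
Compressed length: 14

14


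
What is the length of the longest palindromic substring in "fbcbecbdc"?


Input: "fbcbecbdc"
Checking substrings for palindromes:
  [1:4] "bcb" (len 3) => palindrome
Longest palindromic substring: "bcb" with length 3

3


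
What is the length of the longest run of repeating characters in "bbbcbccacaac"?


Input: "bbbcbccacaac"
Scanning for longest run:
  Position 1 ('b'): continues run of 'b', length=2
  Position 2 ('b'): continues run of 'b', length=3
  Position 3 ('c'): new char, reset run to 1
  Position 4 ('b'): new char, reset run to 1
  Position 5 ('c'): new char, reset run to 1
  Position 6 ('c'): continues run of 'c', length=2
  Position 7 ('a'): new char, reset run to 1
  Position 8 ('c'): new char, reset run to 1
  Position 9 ('a'): new char, reset run to 1
  Position 10 ('a'): continues run of 'a', length=2
  Position 11 ('c'): new char, reset run to 1
Longest run: 'b' with length 3

3


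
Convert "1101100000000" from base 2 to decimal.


Input: "1101100000000" in base 2
Positional expansion:
  Digit '1' (value 1) x 2^12 = 4096
  Digit '1' (value 1) x 2^11 = 2048
  Digit '0' (value 0) x 2^10 = 0
  Digit '1' (value 1) x 2^9 = 512
  Digit '1' (value 1) x 2^8 = 256
  Digit '0' (value 0) x 2^7 = 0
  Digit '0' (value 0) x 2^6 = 0
  Digit '0' (value 0) x 2^5 = 0
  Digit '0' (value 0) x 2^4 = 0
  Digit '0' (value 0) x 2^3 = 0
  Digit '0' (value 0) x 2^2 = 0
  Digit '0' (value 0) x 2^1 = 0
  Digit '0' (value 0) x 2^0 = 0
Sum = 6912

6912


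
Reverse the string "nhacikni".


Input: nhacikni
Reading characters right to left:
  Position 7: 'i'
  Position 6: 'n'
  Position 5: 'k'
  Position 4: 'i'
  Position 3: 'c'
  Position 2: 'a'
  Position 1: 'h'
  Position 0: 'n'
Reversed: inkicahn

inkicahn


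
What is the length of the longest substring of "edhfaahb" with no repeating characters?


Input: "edhfaahb"
Sliding window (track last position of each char):
  Position 0 ('e'): window [0,0] length 1 -- new best
  Position 1 ('d'): window [0,1] length 2 -- new best
  Position 2 ('h'): window [0,2] length 3 -- new best
  Position 3 ('f'): window [0,3] length 4 -- new best
  Position 4 ('a'): window [0,4] length 5 -- new best
  Position 5 ('a'): repeat (last at 4), move window start to 5
  Position 5 ('a'): window [5,5] length 1
  Position 6 ('h'): window [5,6] length 2
  Position 7 ('b'): window [5,7] length 3
Longest substring with no repeats: "edhfa" with length 5

5


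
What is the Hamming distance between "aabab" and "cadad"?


Comparing "aabab" and "cadad" position by position:
  Position 0: 'a' vs 'c' => differ
  Position 1: 'a' vs 'a' => same
  Position 2: 'b' vs 'd' => differ
  Position 3: 'a' vs 'a' => same
  Position 4: 'b' vs 'd' => differ
Total differences (Hamming distance): 3

3


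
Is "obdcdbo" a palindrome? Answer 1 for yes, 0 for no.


Input: obdcdbo
Reversed: obdcdbo
  Compare pos 0 ('o') with pos 6 ('o'): match
  Compare pos 1 ('b') with pos 5 ('b'): match
  Compare pos 2 ('d') with pos 4 ('d'): match
Result: palindrome

1


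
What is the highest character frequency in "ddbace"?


Input: ddbace
Character counts:
  'a': 1
  'b': 1
  'c': 1
  'd': 2
  'e': 1
Maximum frequency: 2

2


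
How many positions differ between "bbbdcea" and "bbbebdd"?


Comparing "bbbdcea" and "bbbebdd" position by position:
  Position 0: 'b' vs 'b' => same
  Position 1: 'b' vs 'b' => same
  Position 2: 'b' vs 'b' => same
  Position 3: 'd' vs 'e' => DIFFER
  Position 4: 'c' vs 'b' => DIFFER
  Position 5: 'e' vs 'd' => DIFFER
  Position 6: 'a' vs 'd' => DIFFER
Positions that differ: 4

4


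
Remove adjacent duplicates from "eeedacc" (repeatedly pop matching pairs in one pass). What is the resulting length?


Input: eeedacc
Stack-based adjacent duplicate removal:
  Read 'e': push. Stack: e
  Read 'e': matches stack top 'e' => pop. Stack: (empty)
  Read 'e': push. Stack: e
  Read 'd': push. Stack: ed
  Read 'a': push. Stack: eda
  Read 'c': push. Stack: edac
  Read 'c': matches stack top 'c' => pop. Stack: eda
Final stack: "eda" (length 3)

3


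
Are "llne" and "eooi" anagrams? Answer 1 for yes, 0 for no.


Strings: "llne", "eooi"
Sorted first:  elln
Sorted second: eioo
Differ at position 1: 'l' vs 'i' => not anagrams

0


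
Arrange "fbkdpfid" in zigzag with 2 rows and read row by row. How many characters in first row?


Zigzag "fbkdpfid" into 2 rows:
Placing characters:
  'f' => row 0
  'b' => row 1
  'k' => row 0
  'd' => row 1
  'p' => row 0
  'f' => row 1
  'i' => row 0
  'd' => row 1
Rows:
  Row 0: "fkpi"
  Row 1: "bdfd"
First row length: 4

4


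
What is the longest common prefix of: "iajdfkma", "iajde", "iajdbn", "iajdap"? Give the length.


Words: iajdfkma, iajde, iajdbn, iajdap
  Position 0: all 'i' => match
  Position 1: all 'a' => match
  Position 2: all 'j' => match
  Position 3: all 'd' => match
  Position 4: ('f', 'e', 'b', 'a') => mismatch, stop
LCP = "iajd" (length 4)

4


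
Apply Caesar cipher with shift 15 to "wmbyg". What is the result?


Caesar cipher: shift "wmbyg" by 15
  'w' (pos 22) + 15 = pos 11 = 'l'
  'm' (pos 12) + 15 = pos 1 = 'b'
  'b' (pos 1) + 15 = pos 16 = 'q'
  'y' (pos 24) + 15 = pos 13 = 'n'
  'g' (pos 6) + 15 = pos 21 = 'v'
Result: lbqnv

lbqnv


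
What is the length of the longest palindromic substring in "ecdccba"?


Input: "ecdccba"
Checking substrings for palindromes:
  [1:4] "cdc" (len 3) => palindrome
  [3:5] "cc" (len 2) => palindrome
Longest palindromic substring: "cdc" with length 3

3


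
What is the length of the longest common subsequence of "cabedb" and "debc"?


LCS of "cabedb" and "debc"
DP table:
           d    e    b    c
      0    0    0    0    0
  c   0    0    0    0    1
  a   0    0    0    0    1
  b   0    0    0    1    1
  e   0    0    1    1    1
  d   0    1    1    1    1
  b   0    1    1    2    2
LCS length = dp[6][4] = 2

2


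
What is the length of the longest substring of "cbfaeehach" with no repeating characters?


Input: "cbfaeehach"
Sliding window (track last position of each char):
  Position 0 ('c'): window [0,0] length 1 -- new best
  Position 1 ('b'): window [0,1] length 2 -- new best
  Position 2 ('f'): window [0,2] length 3 -- new best
  Position 3 ('a'): window [0,3] length 4 -- new best
  Position 4 ('e'): window [0,4] length 5 -- new best
  Position 5 ('e'): repeat (last at 4), move window start to 5
  Position 5 ('e'): window [5,5] length 1
  Position 6 ('h'): window [5,6] length 2
  Position 7 ('a'): window [5,7] length 3
  Position 8 ('c'): window [5,8] length 4
  Position 9 ('h'): repeat (last at 6), move window start to 7
  Position 9 ('h'): window [7,9] length 3
Longest substring with no repeats: "cbfae" with length 5

5


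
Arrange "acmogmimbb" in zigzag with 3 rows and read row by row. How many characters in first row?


Zigzag "acmogmimbb" into 3 rows:
Placing characters:
  'a' => row 0
  'c' => row 1
  'm' => row 2
  'o' => row 1
  'g' => row 0
  'm' => row 1
  'i' => row 2
  'm' => row 1
  'b' => row 0
  'b' => row 1
Rows:
  Row 0: "agb"
  Row 1: "commb"
  Row 2: "mi"
First row length: 3

3


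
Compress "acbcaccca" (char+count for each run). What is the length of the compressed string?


Input: acbcaccca
Runs:
  'a' x 1 => "a1"
  'c' x 1 => "c1"
  'b' x 1 => "b1"
  'c' x 1 => "c1"
  'a' x 1 => "a1"
  'c' x 3 => "c3"
  'a' x 1 => "a1"
Compressed: "a1c1b1c1a1c3a1"
Compressed length: 14

14


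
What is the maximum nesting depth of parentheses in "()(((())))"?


Input: "()(((())))"
Tracking depth:
  Position 0 '(': depth becomes 1
  Position 1 ')': depth becomes 0
  Position 2 '(': depth becomes 1
  Position 3 '(': depth becomes 2
  Position 4 '(': depth becomes 3
  Position 5 '(': depth becomes 4
  Position 6 ')': depth becomes 3
  Position 7 ')': depth becomes 2
  Position 8 ')': depth becomes 1
  Position 9 ')': depth becomes 0
Maximum depth reached: 4

4


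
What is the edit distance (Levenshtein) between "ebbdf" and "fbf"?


Computing edit distance: "ebbdf" -> "fbf"
DP table:
           f    b    f
      0    1    2    3
  e   1    1    2    3
  b   2    2    1    2
  b   3    3    2    2
  d   4    4    3    3
  f   5    4    4    3
Edit distance = dp[5][3] = 3

3


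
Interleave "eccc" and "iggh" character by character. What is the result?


Interleaving "eccc" and "iggh":
  Position 0: 'e' from first, 'i' from second => "ei"
  Position 1: 'c' from first, 'g' from second => "cg"
  Position 2: 'c' from first, 'g' from second => "cg"
  Position 3: 'c' from first, 'h' from second => "ch"
Result: eicgcgch

eicgcgch


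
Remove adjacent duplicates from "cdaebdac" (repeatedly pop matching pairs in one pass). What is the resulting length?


Input: cdaebdac
Stack-based adjacent duplicate removal:
  Read 'c': push. Stack: c
  Read 'd': push. Stack: cd
  Read 'a': push. Stack: cda
  Read 'e': push. Stack: cdae
  Read 'b': push. Stack: cdaeb
  Read 'd': push. Stack: cdaebd
  Read 'a': push. Stack: cdaebda
  Read 'c': push. Stack: cdaebdac
Final stack: "cdaebdac" (length 8)

8


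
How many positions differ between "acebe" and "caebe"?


Comparing "acebe" and "caebe" position by position:
  Position 0: 'a' vs 'c' => DIFFER
  Position 1: 'c' vs 'a' => DIFFER
  Position 2: 'e' vs 'e' => same
  Position 3: 'b' vs 'b' => same
  Position 4: 'e' vs 'e' => same
Positions that differ: 2

2


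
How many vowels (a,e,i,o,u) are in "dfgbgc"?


Input: dfgbgc
Checking each character:
  'd' at position 0: consonant
  'f' at position 1: consonant
  'g' at position 2: consonant
  'b' at position 3: consonant
  'g' at position 4: consonant
  'c' at position 5: consonant
Total vowels: 0

0


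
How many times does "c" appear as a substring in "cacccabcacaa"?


Searching for "c" in "cacccabcacaa"
Scanning each position:
  Position 0: "c" => MATCH
  Position 1: "a" => no
  Position 2: "c" => MATCH
  Position 3: "c" => MATCH
  Position 4: "c" => MATCH
  Position 5: "a" => no
  Position 6: "b" => no
  Position 7: "c" => MATCH
  Position 8: "a" => no
  Position 9: "c" => MATCH
  Position 10: "a" => no
  Position 11: "a" => no
Total occurrences: 6

6


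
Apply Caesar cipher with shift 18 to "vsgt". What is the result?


Caesar cipher: shift "vsgt" by 18
  'v' (pos 21) + 18 = pos 13 = 'n'
  's' (pos 18) + 18 = pos 10 = 'k'
  'g' (pos 6) + 18 = pos 24 = 'y'
  't' (pos 19) + 18 = pos 11 = 'l'
Result: nkyl

nkyl


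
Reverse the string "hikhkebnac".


Input: hikhkebnac
Reading characters right to left:
  Position 9: 'c'
  Position 8: 'a'
  Position 7: 'n'
  Position 6: 'b'
  Position 5: 'e'
  Position 4: 'k'
  Position 3: 'h'
  Position 2: 'k'
  Position 1: 'i'
  Position 0: 'h'
Reversed: canbekhkih

canbekhkih


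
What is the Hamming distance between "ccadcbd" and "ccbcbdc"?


Comparing "ccadcbd" and "ccbcbdc" position by position:
  Position 0: 'c' vs 'c' => same
  Position 1: 'c' vs 'c' => same
  Position 2: 'a' vs 'b' => differ
  Position 3: 'd' vs 'c' => differ
  Position 4: 'c' vs 'b' => differ
  Position 5: 'b' vs 'd' => differ
  Position 6: 'd' vs 'c' => differ
Total differences (Hamming distance): 5

5


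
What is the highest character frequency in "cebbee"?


Input: cebbee
Character counts:
  'b': 2
  'c': 1
  'e': 3
Maximum frequency: 3

3


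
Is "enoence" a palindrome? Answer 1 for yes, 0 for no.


Input: enoence
Reversed: ecneone
  Compare pos 0 ('e') with pos 6 ('e'): match
  Compare pos 1 ('n') with pos 5 ('c'): MISMATCH
  Compare pos 2 ('o') with pos 4 ('n'): MISMATCH
Result: not a palindrome

0


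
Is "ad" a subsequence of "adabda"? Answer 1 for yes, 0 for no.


Check if "ad" is a subsequence of "adabda"
Greedy scan:
  Position 0 ('a'): matches sub[0] = 'a'
  Position 1 ('d'): matches sub[1] = 'd'
  Position 2 ('a'): no match needed
  Position 3 ('b'): no match needed
  Position 4 ('d'): no match needed
  Position 5 ('a'): no match needed
All 2 characters matched => is a subsequence

1


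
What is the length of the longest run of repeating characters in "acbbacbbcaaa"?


Input: "acbbacbbcaaa"
Scanning for longest run:
  Position 1 ('c'): new char, reset run to 1
  Position 2 ('b'): new char, reset run to 1
  Position 3 ('b'): continues run of 'b', length=2
  Position 4 ('a'): new char, reset run to 1
  Position 5 ('c'): new char, reset run to 1
  Position 6 ('b'): new char, reset run to 1
  Position 7 ('b'): continues run of 'b', length=2
  Position 8 ('c'): new char, reset run to 1
  Position 9 ('a'): new char, reset run to 1
  Position 10 ('a'): continues run of 'a', length=2
  Position 11 ('a'): continues run of 'a', length=3
Longest run: 'a' with length 3

3


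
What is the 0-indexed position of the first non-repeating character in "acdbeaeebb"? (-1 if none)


Input: acdbeaeebb
Character frequencies:
  'a': 2
  'b': 3
  'c': 1
  'd': 1
  'e': 3
Scanning left to right for freq == 1:
  Position 0 ('a'): freq=2, skip
  Position 1 ('c'): unique! => answer = 1

1


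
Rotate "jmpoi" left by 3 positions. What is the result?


Input: "jmpoi", rotate left by 3
First 3 characters: "jmp"
Remaining characters: "oi"
Concatenate remaining + first: "oi" + "jmp" = "oijmp"

oijmp


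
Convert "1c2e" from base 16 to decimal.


Input: "1c2e" in base 16
Positional expansion:
  Digit '1' (value 1) x 16^3 = 4096
  Digit 'c' (value 12) x 16^2 = 3072
  Digit '2' (value 2) x 16^1 = 32
  Digit 'e' (value 14) x 16^0 = 14
Sum = 7214

7214


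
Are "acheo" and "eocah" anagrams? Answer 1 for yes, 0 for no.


Strings: "acheo", "eocah"
Sorted first:  aceho
Sorted second: aceho
Sorted forms match => anagrams

1


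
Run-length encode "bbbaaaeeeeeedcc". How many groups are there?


Input: bbbaaaeeeeeedcc
Scanning for consecutive runs:
  Group 1: 'b' x 3 (positions 0-2)
  Group 2: 'a' x 3 (positions 3-5)
  Group 3: 'e' x 6 (positions 6-11)
  Group 4: 'd' x 1 (positions 12-12)
  Group 5: 'c' x 2 (positions 13-14)
Total groups: 5

5


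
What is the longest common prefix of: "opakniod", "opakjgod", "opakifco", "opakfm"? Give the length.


Words: opakniod, opakjgod, opakifco, opakfm
  Position 0: all 'o' => match
  Position 1: all 'p' => match
  Position 2: all 'a' => match
  Position 3: all 'k' => match
  Position 4: ('n', 'j', 'i', 'f') => mismatch, stop
LCP = "opak" (length 4)

4


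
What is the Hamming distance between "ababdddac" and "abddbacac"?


Comparing "ababdddac" and "abddbacac" position by position:
  Position 0: 'a' vs 'a' => same
  Position 1: 'b' vs 'b' => same
  Position 2: 'a' vs 'd' => differ
  Position 3: 'b' vs 'd' => differ
  Position 4: 'd' vs 'b' => differ
  Position 5: 'd' vs 'a' => differ
  Position 6: 'd' vs 'c' => differ
  Position 7: 'a' vs 'a' => same
  Position 8: 'c' vs 'c' => same
Total differences (Hamming distance): 5

5


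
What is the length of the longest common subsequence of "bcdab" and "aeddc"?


LCS of "bcdab" and "aeddc"
DP table:
           a    e    d    d    c
      0    0    0    0    0    0
  b   0    0    0    0    0    0
  c   0    0    0    0    0    1
  d   0    0    0    1    1    1
  a   0    1    1    1    1    1
  b   0    1    1    1    1    1
LCS length = dp[5][5] = 1

1


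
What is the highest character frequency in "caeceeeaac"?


Input: caeceeeaac
Character counts:
  'a': 3
  'c': 3
  'e': 4
Maximum frequency: 4

4


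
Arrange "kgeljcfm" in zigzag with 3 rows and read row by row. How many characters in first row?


Zigzag "kgeljcfm" into 3 rows:
Placing characters:
  'k' => row 0
  'g' => row 1
  'e' => row 2
  'l' => row 1
  'j' => row 0
  'c' => row 1
  'f' => row 2
  'm' => row 1
Rows:
  Row 0: "kj"
  Row 1: "glcm"
  Row 2: "ef"
First row length: 2

2


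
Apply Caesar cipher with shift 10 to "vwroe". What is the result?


Caesar cipher: shift "vwroe" by 10
  'v' (pos 21) + 10 = pos 5 = 'f'
  'w' (pos 22) + 10 = pos 6 = 'g'
  'r' (pos 17) + 10 = pos 1 = 'b'
  'o' (pos 14) + 10 = pos 24 = 'y'
  'e' (pos 4) + 10 = pos 14 = 'o'
Result: fgbyo

fgbyo


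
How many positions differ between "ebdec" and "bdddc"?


Comparing "ebdec" and "bdddc" position by position:
  Position 0: 'e' vs 'b' => DIFFER
  Position 1: 'b' vs 'd' => DIFFER
  Position 2: 'd' vs 'd' => same
  Position 3: 'e' vs 'd' => DIFFER
  Position 4: 'c' vs 'c' => same
Positions that differ: 3

3


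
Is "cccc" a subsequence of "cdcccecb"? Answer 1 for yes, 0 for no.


Check if "cccc" is a subsequence of "cdcccecb"
Greedy scan:
  Position 0 ('c'): matches sub[0] = 'c'
  Position 1 ('d'): no match needed
  Position 2 ('c'): matches sub[1] = 'c'
  Position 3 ('c'): matches sub[2] = 'c'
  Position 4 ('c'): matches sub[3] = 'c'
  Position 5 ('e'): no match needed
  Position 6 ('c'): no match needed
  Position 7 ('b'): no match needed
All 4 characters matched => is a subsequence

1


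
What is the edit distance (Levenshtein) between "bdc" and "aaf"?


Computing edit distance: "bdc" -> "aaf"
DP table:
           a    a    f
      0    1    2    3
  b   1    1    2    3
  d   2    2    2    3
  c   3    3    3    3
Edit distance = dp[3][3] = 3

3


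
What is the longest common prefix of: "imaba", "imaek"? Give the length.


Words: imaba, imaek
  Position 0: all 'i' => match
  Position 1: all 'm' => match
  Position 2: all 'a' => match
  Position 3: ('b', 'e') => mismatch, stop
LCP = "ima" (length 3)

3


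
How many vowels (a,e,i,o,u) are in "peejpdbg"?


Input: peejpdbg
Checking each character:
  'p' at position 0: consonant
  'e' at position 1: vowel (running total: 1)
  'e' at position 2: vowel (running total: 2)
  'j' at position 3: consonant
  'p' at position 4: consonant
  'd' at position 5: consonant
  'b' at position 6: consonant
  'g' at position 7: consonant
Total vowels: 2

2


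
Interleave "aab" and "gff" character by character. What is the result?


Interleaving "aab" and "gff":
  Position 0: 'a' from first, 'g' from second => "ag"
  Position 1: 'a' from first, 'f' from second => "af"
  Position 2: 'b' from first, 'f' from second => "bf"
Result: agafbf

agafbf


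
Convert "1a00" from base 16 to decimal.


Input: "1a00" in base 16
Positional expansion:
  Digit '1' (value 1) x 16^3 = 4096
  Digit 'a' (value 10) x 16^2 = 2560
  Digit '0' (value 0) x 16^1 = 0
  Digit '0' (value 0) x 16^0 = 0
Sum = 6656

6656


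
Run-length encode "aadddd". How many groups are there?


Input: aadddd
Scanning for consecutive runs:
  Group 1: 'a' x 2 (positions 0-1)
  Group 2: 'd' x 4 (positions 2-5)
Total groups: 2

2


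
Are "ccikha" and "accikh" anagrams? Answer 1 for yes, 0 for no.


Strings: "ccikha", "accikh"
Sorted first:  acchik
Sorted second: acchik
Sorted forms match => anagrams

1


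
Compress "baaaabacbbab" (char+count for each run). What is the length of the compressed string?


Input: baaaabacbbab
Runs:
  'b' x 1 => "b1"
  'a' x 4 => "a4"
  'b' x 1 => "b1"
  'a' x 1 => "a1"
  'c' x 1 => "c1"
  'b' x 2 => "b2"
  'a' x 1 => "a1"
  'b' x 1 => "b1"
Compressed: "b1a4b1a1c1b2a1b1"
Compressed length: 16

16


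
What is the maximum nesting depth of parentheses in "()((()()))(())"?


Input: "()((()()))(())"
Tracking depth:
  Position 0 '(': depth becomes 1
  Position 1 ')': depth becomes 0
  Position 2 '(': depth becomes 1
  Position 3 '(': depth becomes 2
  Position 4 '(': depth becomes 3
  Position 5 ')': depth becomes 2
  Position 6 '(': depth becomes 3
  Position 7 ')': depth becomes 2
  Position 8 ')': depth becomes 1
  Position 9 ')': depth becomes 0
  Position 10 '(': depth becomes 1
  Position 11 '(': depth becomes 2
  Position 12 ')': depth becomes 1
  Position 13 ')': depth becomes 0
Maximum depth reached: 3

3


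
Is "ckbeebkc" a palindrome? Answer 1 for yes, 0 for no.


Input: ckbeebkc
Reversed: ckbeebkc
  Compare pos 0 ('c') with pos 7 ('c'): match
  Compare pos 1 ('k') with pos 6 ('k'): match
  Compare pos 2 ('b') with pos 5 ('b'): match
  Compare pos 3 ('e') with pos 4 ('e'): match
Result: palindrome

1


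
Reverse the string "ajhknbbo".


Input: ajhknbbo
Reading characters right to left:
  Position 7: 'o'
  Position 6: 'b'
  Position 5: 'b'
  Position 4: 'n'
  Position 3: 'k'
  Position 2: 'h'
  Position 1: 'j'
  Position 0: 'a'
Reversed: obbnkhja

obbnkhja
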